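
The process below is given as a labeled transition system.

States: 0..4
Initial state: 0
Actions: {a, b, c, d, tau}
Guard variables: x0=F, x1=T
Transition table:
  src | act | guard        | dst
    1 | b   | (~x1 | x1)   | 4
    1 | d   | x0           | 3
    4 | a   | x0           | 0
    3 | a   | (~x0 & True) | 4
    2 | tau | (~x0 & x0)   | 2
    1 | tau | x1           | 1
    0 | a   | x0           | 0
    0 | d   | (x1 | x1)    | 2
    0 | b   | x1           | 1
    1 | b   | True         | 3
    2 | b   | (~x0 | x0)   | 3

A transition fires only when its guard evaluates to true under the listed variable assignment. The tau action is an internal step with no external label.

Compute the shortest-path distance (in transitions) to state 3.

Answer: 2

Trace:
Breadth-first toward 3:
  depth 0: {0}
  depth 1: {1,2}
  depth 2: {3,4}
depth(3)=2, e.g. b·b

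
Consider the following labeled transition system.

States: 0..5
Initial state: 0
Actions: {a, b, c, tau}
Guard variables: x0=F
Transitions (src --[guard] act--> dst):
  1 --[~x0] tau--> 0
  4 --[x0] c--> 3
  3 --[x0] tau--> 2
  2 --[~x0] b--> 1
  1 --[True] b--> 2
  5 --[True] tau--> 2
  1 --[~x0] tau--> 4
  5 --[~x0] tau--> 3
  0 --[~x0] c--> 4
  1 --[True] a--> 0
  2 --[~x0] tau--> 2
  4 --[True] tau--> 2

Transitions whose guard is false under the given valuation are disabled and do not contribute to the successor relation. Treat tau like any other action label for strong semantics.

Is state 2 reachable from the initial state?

Answer: REACHABLE

Analysis:
Guard filter leaves 10 enabled edge(s).
depth 0: {0}
depth 1: {4}  total {0,4}
depth 2: {2}  total {0,2,4}
depth 3: {1}  total {0,1,2,4}
Reach set: {0,1,2,4}
trace reaching 2: c·tau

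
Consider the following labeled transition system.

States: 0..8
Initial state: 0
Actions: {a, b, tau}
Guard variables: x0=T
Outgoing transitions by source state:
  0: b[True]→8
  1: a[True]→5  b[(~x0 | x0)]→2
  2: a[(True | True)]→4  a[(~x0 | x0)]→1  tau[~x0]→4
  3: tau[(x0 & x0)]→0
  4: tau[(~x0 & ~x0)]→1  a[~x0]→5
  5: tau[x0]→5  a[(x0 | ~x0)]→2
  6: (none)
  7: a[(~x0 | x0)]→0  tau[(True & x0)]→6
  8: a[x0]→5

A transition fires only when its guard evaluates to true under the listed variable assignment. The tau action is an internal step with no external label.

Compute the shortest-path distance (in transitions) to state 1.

Answer: 4

Trace:
Layered search for 1:
  L0 = {0}
  L1 = {8}
  L2 = {5}
  L3 = {2}
  L4 = {1,4}
depth(1)=4, e.g. b·a·a·a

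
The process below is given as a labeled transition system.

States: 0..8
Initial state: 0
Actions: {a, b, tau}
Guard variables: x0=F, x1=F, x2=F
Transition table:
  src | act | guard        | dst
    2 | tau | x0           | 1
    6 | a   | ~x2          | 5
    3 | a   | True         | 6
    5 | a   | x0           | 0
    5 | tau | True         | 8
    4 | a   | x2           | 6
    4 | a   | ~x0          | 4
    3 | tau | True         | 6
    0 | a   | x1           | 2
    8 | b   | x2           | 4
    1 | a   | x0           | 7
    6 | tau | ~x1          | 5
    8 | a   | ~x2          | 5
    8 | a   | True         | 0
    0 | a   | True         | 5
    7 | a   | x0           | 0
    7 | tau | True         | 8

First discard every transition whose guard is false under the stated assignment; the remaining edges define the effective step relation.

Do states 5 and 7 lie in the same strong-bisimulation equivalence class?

Answer: BISIMILAR

Analysis:
Compute ~ classes (split until stable):
  round 0: {{0,1,2,3,4,5,6,7,8}}
  round 1: {{0,4,8},{1,2},{3,6},{5,7}}
  round 2: {{0},{1,2},{3},{4},{5,7},{6},{8}}
7 equivalence class(es) (converged in 3)
[5]={5,7}  [7]={5,7}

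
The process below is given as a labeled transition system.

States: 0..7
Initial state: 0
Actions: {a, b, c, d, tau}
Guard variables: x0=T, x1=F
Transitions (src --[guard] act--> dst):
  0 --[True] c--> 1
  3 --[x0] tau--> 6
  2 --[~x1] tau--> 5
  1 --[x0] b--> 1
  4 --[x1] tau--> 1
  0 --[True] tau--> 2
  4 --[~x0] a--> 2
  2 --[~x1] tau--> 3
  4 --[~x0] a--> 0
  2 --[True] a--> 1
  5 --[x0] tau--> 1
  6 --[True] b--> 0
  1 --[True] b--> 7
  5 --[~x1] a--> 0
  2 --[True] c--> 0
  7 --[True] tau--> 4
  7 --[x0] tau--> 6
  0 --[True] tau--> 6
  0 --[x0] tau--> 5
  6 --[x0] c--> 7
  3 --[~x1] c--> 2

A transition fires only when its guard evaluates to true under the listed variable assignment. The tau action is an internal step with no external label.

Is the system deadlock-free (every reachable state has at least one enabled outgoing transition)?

Answer: DEADLOCK at state 4

Analysis:
Reach set: {0,1,2,3,4,5,6,7}
  0: c→1  tau→2  tau→5  tau→6  [4 exit(s)]
  1: b→1  b→7  [2 exit(s)]
  2: a→1  c→0  tau→3  tau→5  [4 exit(s)]
  3: c→2  tau→6  [2 exit(s)]
  4: ∅  [no exit]
  5: a→0  tau→1  [2 exit(s)]
  6: b→0  c→7  [2 exit(s)]
  7: tau→4  tau→6  [2 exit(s)]
Path to 4: c·b·tau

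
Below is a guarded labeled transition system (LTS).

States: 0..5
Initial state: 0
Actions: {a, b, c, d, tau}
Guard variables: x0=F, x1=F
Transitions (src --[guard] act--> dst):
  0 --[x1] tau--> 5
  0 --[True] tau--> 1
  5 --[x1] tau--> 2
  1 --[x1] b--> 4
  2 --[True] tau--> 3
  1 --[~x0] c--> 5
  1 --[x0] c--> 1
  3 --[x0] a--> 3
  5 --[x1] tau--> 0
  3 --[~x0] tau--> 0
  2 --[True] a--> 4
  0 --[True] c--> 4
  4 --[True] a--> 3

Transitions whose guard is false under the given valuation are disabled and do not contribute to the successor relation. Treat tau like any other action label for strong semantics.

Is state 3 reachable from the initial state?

After dropping false guards: 7 live edges.
depth 0: {0}
depth 1: {1,4}  total {0,1,4}
depth 2: {3,5}  total {0,1,3,4,5}
R = {0,1,3,4,5}
witness 3: c·a

Answer: REACHABLE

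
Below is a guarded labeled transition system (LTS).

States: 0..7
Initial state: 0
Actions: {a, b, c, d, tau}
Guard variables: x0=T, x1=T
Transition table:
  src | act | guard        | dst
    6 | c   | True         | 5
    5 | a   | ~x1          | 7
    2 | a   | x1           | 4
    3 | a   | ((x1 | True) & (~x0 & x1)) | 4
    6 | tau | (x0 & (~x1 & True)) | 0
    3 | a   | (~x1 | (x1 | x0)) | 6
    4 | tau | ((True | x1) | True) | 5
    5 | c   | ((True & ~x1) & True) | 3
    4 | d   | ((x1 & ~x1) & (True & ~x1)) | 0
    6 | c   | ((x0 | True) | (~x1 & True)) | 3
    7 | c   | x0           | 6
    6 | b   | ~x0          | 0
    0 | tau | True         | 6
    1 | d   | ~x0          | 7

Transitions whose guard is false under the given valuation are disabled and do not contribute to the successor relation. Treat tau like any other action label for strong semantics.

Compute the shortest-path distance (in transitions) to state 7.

Layered search for 7:
  depth 0: {0}
  depth 1: {6}
  depth 2: {3,5}
7 never appears.

Answer: UNREACHABLE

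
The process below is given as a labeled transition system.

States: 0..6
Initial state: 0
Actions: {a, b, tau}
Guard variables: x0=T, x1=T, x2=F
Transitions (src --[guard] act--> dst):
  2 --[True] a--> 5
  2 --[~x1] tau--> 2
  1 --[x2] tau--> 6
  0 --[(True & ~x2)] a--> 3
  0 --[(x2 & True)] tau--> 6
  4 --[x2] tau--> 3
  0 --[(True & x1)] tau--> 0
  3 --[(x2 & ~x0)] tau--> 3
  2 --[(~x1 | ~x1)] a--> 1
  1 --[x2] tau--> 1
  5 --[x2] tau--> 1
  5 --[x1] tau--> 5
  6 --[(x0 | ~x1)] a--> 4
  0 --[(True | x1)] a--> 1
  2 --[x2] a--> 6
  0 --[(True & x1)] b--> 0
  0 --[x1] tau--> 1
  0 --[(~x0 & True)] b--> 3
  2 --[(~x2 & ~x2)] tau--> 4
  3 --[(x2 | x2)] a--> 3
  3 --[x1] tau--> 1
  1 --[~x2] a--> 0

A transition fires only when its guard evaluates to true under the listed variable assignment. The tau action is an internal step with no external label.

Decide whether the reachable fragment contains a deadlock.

Answer: DEADLOCK-FREE

Working:
R = {0,1,3}
  0: a→1  a→3  b→0  tau→0  tau→1  [5 out]
  1: a→0  [1 out]
  3: tau→1  [1 out]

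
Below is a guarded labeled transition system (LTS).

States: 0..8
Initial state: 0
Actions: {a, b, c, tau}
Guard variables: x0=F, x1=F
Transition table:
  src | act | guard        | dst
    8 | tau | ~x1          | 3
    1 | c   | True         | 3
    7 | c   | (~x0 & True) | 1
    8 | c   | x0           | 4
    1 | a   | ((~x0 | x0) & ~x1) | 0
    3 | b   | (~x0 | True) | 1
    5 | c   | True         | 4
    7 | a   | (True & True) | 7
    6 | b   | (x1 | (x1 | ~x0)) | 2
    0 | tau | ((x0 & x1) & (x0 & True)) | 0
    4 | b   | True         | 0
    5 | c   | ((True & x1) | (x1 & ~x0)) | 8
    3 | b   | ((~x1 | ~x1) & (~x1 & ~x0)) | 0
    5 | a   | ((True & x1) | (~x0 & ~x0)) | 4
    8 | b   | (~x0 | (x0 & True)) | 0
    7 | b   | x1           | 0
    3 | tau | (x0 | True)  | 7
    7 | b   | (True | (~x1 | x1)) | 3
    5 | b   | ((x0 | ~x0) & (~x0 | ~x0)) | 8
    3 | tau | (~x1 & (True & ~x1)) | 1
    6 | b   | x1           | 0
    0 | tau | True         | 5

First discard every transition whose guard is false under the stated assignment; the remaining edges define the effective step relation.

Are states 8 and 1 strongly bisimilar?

Answer: NOT BISIMILAR

Working:
Refine partition for ~:
  round 0: {{0,1,2,3,4,5,6,7,8}}
  round 1: {{0},{1},{2},{3,8},{4,6},{5,7}}
  round 2: {{0},{1},{2},{3},{4},{5},{6},{7},{8}}
9 equivalence class(es) (converged in 3)
[8]={8}  [1]={1}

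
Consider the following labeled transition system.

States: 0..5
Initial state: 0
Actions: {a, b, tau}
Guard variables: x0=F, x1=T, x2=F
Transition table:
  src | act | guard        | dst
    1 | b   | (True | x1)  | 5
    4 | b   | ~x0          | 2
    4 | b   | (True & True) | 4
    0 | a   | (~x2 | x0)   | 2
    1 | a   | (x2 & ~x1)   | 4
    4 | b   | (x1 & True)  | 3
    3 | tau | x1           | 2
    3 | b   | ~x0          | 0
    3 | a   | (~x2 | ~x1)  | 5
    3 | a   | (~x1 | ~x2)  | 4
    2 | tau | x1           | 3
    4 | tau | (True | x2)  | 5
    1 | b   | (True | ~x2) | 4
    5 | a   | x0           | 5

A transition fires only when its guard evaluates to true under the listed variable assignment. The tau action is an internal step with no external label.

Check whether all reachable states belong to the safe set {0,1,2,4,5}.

Safe = {0,1,2,4,5}
Reachable = {0,2,3,4,5}
  0: ✓
  2: ✓
  3: ✗ unsafe
  4: ✓
  5: ✓
witness against invariant: a·tau → 3

Answer: INVARIANT VIOLATED at state 3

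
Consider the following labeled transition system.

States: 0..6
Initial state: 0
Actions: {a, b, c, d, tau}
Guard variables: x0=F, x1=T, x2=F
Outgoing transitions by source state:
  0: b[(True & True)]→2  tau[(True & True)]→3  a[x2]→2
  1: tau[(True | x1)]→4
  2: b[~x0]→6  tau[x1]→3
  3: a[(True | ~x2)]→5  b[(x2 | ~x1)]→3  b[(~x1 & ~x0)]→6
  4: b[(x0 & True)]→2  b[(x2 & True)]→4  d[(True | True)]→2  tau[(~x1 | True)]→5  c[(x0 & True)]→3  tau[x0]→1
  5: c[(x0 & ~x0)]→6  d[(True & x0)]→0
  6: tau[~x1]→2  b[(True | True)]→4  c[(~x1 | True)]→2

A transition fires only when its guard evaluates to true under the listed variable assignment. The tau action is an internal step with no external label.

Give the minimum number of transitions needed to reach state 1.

Answer: UNREACHABLE

Analysis:
Layered search for 1:
  Layer 0: {0}
  Layer 1: {2,3}
  Layer 2: {5,6}
  Layer 3: {4}
1 never appears.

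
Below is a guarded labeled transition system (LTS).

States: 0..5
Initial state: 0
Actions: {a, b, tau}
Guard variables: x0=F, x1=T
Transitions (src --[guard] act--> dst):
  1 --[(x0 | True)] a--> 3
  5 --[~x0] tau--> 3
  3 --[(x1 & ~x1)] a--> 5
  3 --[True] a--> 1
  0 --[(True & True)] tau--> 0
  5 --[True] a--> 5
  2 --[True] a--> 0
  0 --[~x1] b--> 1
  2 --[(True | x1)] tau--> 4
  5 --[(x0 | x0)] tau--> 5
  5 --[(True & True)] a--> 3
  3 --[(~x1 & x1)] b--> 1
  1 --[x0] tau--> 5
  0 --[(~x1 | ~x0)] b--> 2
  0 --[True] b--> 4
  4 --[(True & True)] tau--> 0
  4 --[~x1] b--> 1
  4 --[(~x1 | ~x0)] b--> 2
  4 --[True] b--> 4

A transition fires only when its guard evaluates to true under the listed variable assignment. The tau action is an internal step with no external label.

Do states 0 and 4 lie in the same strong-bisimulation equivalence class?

Compute ~ classes (split until stable):
  π0 = {{0,1,2,3,4,5}}
  π1 = {{0,4},{1,3},{2,5}}
  π2 = {{0,4},{1,3},{2},{5}}
4 equivalence class(es) (converged in 3)
class of 0: {0,4}; class of 4: {0,4}

Answer: BISIMILAR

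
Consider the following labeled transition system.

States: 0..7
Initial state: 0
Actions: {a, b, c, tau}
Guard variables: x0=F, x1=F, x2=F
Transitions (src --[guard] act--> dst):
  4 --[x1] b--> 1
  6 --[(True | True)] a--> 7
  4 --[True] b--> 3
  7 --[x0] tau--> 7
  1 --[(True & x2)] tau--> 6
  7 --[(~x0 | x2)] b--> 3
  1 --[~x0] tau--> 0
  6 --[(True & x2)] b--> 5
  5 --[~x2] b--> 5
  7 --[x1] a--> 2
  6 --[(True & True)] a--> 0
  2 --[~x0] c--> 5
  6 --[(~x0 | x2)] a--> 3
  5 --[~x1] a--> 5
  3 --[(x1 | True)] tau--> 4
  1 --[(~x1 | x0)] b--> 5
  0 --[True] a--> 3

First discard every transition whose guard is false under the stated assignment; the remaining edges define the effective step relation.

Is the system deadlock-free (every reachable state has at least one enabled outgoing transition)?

R = {0,3,4}
  0: a→3  [1 out]
  3: tau→4  [1 out]
  4: b→3  [1 out]

Answer: DEADLOCK-FREE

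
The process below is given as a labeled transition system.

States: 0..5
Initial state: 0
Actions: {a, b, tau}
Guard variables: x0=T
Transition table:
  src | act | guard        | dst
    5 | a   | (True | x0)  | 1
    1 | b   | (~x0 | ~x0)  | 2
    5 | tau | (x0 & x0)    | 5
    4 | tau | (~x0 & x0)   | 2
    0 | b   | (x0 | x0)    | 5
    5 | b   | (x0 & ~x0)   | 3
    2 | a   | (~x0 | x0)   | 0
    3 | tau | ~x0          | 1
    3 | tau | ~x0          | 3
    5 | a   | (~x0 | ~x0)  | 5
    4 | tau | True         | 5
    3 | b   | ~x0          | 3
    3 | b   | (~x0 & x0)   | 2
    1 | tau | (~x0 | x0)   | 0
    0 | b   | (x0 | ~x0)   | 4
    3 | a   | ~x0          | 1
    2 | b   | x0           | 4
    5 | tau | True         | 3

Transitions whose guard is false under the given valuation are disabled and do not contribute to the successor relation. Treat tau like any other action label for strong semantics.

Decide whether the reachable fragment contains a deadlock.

Answer: DEADLOCK at state 3

Trace:
Reach set: {0,1,3,4,5}
  0: b→4  b→5  [2 out]
  1: tau→0  [1 out]
  3: ∅  [deadlock]
  4: tau→5  [1 out]
  5: a→1  tau→3  tau→5  [3 out]
trace reaching 3: b·tau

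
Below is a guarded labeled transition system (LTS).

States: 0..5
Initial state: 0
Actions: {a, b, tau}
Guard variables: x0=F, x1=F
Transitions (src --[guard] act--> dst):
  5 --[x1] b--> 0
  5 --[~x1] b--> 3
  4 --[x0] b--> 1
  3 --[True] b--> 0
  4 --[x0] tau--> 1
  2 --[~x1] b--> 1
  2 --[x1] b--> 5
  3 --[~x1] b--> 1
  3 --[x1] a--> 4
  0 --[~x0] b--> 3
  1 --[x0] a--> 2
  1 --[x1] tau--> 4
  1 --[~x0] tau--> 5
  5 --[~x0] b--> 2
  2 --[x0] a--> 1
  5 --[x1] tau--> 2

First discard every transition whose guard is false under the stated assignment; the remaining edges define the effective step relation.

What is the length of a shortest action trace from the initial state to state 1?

Answer: 2

Working:
Layered search for 1:
  depth 0: {0}
  depth 1: {3}
  depth 2: {1}
depth(1)=2, e.g. b·b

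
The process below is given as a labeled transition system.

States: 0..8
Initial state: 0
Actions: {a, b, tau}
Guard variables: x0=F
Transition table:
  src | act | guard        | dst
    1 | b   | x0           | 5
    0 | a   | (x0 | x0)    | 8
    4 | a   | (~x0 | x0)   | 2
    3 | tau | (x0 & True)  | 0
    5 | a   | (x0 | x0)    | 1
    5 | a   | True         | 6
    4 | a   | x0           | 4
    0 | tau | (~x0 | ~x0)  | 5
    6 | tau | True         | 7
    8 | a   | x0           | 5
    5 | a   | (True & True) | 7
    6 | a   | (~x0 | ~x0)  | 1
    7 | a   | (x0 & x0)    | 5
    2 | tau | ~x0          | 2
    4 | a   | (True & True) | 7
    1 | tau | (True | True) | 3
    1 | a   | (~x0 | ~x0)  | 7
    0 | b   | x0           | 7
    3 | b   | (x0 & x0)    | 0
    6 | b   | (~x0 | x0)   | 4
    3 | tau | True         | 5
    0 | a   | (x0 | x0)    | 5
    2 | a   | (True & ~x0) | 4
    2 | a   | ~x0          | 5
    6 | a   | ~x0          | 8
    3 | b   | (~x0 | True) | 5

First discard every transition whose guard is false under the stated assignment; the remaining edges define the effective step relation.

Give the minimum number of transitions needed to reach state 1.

Layered search for 1:
  Layer 0: {0}
  Layer 1: {5}
  Layer 2: {6,7}
  Layer 3: {1,4,8}
depth(1)=3, e.g. tau·a·a

Answer: 3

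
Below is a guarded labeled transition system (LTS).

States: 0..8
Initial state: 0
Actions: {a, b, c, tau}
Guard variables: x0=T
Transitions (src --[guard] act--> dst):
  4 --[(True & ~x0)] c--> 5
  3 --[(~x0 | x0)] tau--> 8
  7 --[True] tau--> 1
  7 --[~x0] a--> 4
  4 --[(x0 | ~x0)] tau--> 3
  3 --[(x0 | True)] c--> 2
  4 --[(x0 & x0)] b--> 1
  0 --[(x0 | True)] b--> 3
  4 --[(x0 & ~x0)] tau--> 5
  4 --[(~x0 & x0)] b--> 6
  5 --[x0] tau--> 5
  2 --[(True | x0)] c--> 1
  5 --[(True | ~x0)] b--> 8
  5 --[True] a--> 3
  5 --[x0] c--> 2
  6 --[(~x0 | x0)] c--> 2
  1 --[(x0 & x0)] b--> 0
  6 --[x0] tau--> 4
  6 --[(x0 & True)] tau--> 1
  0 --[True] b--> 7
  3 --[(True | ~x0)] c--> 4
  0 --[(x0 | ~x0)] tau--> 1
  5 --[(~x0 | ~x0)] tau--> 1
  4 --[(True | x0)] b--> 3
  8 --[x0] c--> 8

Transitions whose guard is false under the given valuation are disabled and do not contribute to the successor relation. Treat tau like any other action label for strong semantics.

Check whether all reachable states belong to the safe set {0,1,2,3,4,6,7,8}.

Allowed set {0,1,2,3,4,6,7,8}
Reach set: {0,1,2,3,4,7,8}
  0: ✓
  1: ✓
  2: ✓
  3: ✓
  4: ✓
  7: ✓
  8: ✓

Answer: INVARIANT HOLDS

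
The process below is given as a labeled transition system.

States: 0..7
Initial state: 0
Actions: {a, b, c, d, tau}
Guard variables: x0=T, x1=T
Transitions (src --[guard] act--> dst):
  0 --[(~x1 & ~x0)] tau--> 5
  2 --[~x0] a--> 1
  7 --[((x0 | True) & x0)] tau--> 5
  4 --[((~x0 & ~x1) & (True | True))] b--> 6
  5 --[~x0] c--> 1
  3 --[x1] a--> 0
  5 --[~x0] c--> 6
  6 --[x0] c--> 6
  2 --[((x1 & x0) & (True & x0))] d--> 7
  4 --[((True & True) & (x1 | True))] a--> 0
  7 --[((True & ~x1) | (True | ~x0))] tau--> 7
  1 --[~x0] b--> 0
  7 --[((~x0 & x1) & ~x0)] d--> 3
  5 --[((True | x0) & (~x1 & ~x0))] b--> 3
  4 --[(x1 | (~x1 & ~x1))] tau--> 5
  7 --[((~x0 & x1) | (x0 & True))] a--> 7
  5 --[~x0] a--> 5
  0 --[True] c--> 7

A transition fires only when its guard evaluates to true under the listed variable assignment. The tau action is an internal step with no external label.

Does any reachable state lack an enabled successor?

Reachable = {0,5,7}
  0: c→7  [1 exit(s)]
  5: ∅  [deadlock]
  7: a→7  tau→5  tau→7  [3 exit(s)]
trace reaching 5: c·tau

Answer: DEADLOCK at state 5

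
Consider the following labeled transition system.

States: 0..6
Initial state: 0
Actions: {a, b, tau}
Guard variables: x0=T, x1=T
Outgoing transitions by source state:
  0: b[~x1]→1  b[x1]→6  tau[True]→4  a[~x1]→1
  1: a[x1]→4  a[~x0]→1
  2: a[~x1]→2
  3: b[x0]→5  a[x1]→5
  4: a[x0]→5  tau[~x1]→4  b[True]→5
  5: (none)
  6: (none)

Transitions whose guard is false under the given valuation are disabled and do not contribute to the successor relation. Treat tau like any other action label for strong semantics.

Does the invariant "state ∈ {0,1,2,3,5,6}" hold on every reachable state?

Allowed set {0,1,2,3,5,6}
R = {0,4,5,6}
  0: ✓
  4: outside
  5: ✓
  6: ✓
reach 4 via tau — violates

Answer: INVARIANT VIOLATED at state 4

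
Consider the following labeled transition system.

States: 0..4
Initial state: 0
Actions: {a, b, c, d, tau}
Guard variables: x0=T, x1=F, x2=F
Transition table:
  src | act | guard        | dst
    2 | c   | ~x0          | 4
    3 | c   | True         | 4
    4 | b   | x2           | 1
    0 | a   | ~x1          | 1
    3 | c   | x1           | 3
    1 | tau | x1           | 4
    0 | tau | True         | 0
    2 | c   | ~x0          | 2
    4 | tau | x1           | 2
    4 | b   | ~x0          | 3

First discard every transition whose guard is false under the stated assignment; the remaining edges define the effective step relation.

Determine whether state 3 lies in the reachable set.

Answer: UNREACHABLE

Analysis:
Guard filter leaves 3 enabled edge(s).
L0 = {0}
L1 = {1}  now seen {0,1}
Reach set: {0,1}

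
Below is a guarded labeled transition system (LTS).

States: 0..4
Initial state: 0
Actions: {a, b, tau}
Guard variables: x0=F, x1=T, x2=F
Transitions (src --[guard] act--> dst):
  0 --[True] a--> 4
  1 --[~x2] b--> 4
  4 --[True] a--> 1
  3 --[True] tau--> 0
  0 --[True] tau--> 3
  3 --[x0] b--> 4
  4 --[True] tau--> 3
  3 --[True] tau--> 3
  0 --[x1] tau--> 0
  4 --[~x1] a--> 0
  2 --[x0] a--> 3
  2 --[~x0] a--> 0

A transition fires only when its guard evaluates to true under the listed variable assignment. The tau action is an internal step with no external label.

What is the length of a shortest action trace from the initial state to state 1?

Breadth-first toward 1:
  depth 0: {0}
  depth 1: {3,4}
  depth 2: {1}
first hit 1 at d=2 via a·a

Answer: 2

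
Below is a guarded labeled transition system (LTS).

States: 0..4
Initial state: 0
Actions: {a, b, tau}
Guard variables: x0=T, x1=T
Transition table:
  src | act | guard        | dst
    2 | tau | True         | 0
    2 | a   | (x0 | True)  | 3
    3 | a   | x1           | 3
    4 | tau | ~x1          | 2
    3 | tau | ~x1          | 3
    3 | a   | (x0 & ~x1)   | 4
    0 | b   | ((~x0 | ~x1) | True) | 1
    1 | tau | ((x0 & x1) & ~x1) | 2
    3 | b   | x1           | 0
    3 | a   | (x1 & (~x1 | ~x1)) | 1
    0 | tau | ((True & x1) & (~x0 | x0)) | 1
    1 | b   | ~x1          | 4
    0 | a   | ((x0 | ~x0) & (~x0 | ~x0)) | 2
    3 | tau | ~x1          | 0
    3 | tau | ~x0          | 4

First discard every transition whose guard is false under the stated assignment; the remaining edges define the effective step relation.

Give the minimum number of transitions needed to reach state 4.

Breadth-first toward 4:
  depth 0: {0}
  depth 1: {1}
4 never appears.

Answer: UNREACHABLE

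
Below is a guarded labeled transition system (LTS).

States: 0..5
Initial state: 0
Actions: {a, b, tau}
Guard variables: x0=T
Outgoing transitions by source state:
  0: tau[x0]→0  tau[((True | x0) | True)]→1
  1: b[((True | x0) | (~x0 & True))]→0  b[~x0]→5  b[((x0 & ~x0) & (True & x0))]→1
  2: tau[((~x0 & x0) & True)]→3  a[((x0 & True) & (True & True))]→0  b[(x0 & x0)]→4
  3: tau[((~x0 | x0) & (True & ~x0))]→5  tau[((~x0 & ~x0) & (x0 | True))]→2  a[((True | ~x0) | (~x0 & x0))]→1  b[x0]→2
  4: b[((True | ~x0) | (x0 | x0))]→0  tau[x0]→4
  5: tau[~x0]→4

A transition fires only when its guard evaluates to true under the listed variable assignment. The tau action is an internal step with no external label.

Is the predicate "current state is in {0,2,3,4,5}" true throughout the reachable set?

Safe = {0,2,3,4,5}
Reachable = {0,1}
  0: safe
  1: VIOLATES
reach 1 via tau — violates

Answer: INVARIANT VIOLATED at state 1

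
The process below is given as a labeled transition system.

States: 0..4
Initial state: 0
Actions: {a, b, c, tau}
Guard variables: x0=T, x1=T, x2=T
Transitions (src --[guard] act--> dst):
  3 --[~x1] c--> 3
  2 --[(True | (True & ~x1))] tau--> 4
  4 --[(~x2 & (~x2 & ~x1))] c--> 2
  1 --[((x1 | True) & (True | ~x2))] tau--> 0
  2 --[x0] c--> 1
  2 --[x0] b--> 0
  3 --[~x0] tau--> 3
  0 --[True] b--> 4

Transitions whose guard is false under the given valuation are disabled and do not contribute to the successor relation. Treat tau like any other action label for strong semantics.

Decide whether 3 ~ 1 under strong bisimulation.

Answer: NOT BISIMILAR

Trace:
Refine partition for ~:
  round 0: {{0,1,2,3,4}}
  round 1: {{0},{1},{2},{3,4}}
Fixed point at round 2; 4 class(es).
class of 3: {3,4}; class of 1: {1}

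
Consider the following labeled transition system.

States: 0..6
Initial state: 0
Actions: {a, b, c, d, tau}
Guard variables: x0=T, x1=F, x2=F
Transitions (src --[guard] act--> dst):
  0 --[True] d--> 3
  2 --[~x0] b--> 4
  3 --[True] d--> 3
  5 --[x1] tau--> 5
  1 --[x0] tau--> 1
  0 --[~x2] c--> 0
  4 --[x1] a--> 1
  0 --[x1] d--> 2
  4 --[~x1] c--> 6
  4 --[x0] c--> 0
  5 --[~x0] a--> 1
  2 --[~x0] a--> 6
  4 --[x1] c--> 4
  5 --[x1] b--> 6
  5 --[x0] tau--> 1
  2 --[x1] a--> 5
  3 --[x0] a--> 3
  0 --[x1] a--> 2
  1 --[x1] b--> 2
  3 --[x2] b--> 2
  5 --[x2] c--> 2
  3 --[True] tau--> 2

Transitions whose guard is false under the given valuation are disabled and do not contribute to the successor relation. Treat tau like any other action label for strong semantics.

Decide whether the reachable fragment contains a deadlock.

Reach set: {0,2,3}
  0: c→0  d→3  [deg 2]
  2: ∅  [deadlock]
  3: a→3  d→3  tau→2  [deg 3]
witness 2: d·tau

Answer: DEADLOCK at state 2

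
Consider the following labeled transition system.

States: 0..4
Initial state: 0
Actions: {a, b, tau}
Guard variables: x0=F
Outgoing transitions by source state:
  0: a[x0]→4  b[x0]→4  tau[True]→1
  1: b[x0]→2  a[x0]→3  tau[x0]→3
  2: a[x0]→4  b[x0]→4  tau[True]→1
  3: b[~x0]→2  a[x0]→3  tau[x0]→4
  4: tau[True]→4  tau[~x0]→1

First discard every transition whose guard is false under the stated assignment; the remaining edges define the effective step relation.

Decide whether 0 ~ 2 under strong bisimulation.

Compute ~ classes (split until stable):
  round 0: {{0,1,2,3,4}}
  round 1: {{0,2,4},{1},{3}}
  round 2: {{0,2},{1},{3},{4}}
Fixed point at round 3; 4 class(es).
[0]={0,2}  [2]={0,2}

Answer: BISIMILAR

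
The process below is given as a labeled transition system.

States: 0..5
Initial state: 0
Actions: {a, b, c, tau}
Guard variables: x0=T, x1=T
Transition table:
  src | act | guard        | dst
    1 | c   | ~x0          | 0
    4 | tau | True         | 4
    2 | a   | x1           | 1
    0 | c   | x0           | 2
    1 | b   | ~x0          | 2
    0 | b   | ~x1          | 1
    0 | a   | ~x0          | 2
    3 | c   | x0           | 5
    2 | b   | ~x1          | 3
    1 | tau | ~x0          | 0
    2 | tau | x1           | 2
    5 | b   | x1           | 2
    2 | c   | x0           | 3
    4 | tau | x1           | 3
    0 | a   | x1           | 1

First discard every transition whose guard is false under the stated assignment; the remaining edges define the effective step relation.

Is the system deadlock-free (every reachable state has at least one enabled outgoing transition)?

Answer: DEADLOCK at state 1

Analysis:
R = {0,1,2,3,5}
  0: a→1  c→2  [2 out]
  1: ∅  [no exit]
  2: a→1  c→3  tau→2  [3 out]
  3: c→5  [1 out]
  5: b→2  [1 out]
witness 1: a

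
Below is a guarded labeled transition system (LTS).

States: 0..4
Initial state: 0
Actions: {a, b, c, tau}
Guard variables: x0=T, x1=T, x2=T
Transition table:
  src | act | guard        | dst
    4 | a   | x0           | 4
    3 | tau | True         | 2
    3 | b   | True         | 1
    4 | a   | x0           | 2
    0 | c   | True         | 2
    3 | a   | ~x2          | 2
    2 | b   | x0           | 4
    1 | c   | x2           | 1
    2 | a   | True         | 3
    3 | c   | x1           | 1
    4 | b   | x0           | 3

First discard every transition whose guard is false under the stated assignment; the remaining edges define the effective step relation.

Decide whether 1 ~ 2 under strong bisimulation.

Answer: NOT BISIMILAR

Trace:
Bisimulation quotient by refinement:
  P[0] = {{0,1,2,3,4}}
  P[1] = {{0,1},{2,4},{3}}
  P[2] = {{0},{1},{2},{3},{4}}
stable after 3 split(s): 5 block(s)
class of 1: {1}; class of 2: {2}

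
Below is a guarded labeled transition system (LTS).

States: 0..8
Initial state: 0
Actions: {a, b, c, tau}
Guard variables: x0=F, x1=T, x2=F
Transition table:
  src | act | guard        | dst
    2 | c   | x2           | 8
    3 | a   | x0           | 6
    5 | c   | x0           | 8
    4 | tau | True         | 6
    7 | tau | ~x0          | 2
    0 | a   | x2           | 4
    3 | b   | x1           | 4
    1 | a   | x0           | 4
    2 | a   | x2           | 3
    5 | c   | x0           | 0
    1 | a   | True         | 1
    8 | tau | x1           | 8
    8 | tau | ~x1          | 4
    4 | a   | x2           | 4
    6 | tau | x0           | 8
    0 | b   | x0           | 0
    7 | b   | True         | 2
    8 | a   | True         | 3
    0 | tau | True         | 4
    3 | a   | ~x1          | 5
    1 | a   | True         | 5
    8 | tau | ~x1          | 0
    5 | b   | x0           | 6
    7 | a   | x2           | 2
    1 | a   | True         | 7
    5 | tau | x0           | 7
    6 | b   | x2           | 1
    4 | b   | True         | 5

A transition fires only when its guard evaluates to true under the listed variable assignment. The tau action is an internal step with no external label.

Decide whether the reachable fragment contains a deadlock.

Answer: DEADLOCK at state 5

Analysis:
Reach set: {0,4,5,6}
  0: tau→4  [1 out]
  4: b→5  tau→6  [2 out]
  5: ∅  [deadlock]
  6: ∅  [deadlock]
Path to 5: tau·b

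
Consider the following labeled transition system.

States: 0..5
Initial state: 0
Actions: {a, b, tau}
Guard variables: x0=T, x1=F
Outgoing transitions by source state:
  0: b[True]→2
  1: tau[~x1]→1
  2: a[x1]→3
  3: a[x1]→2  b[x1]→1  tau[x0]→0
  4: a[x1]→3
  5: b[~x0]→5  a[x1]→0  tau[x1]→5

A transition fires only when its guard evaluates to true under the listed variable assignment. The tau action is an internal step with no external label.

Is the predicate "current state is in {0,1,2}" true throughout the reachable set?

Allowed set {0,1,2}
Reachable = {0,2}
  0: ok
  2: ok

Answer: INVARIANT HOLDS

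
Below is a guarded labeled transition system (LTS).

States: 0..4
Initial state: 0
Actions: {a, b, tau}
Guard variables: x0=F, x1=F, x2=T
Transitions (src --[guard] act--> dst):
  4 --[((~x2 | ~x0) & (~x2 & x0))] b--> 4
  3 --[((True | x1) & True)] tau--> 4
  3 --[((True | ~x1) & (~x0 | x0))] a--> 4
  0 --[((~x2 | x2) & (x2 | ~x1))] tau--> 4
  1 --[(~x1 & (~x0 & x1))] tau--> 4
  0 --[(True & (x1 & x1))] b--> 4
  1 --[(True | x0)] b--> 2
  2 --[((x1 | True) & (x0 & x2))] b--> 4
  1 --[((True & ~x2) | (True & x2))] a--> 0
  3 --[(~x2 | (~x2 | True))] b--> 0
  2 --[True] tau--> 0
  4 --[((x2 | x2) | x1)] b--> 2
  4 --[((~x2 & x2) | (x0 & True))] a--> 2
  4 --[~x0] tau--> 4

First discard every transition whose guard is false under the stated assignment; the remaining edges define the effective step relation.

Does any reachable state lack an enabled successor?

Answer: DEADLOCK-FREE

Working:
Reachable = {0,2,4}
  0: tau→4  [deg 1]
  2: tau→0  [deg 1]
  4: b→2  tau→4  [deg 2]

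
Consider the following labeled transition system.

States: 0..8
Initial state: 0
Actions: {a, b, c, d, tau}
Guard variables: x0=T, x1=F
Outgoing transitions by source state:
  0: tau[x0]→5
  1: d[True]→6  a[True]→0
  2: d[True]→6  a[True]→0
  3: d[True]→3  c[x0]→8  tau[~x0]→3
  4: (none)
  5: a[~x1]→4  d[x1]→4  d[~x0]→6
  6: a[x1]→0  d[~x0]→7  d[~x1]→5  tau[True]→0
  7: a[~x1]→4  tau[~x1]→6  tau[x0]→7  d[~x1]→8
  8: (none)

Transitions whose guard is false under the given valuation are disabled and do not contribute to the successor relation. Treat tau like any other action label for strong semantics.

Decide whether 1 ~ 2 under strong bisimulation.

Bisimulation quotient by refinement:
  round 0: {{0,1,2,3,4,5,6,7,8}}
  round 1: {{0},{1,2},{3},{4,8},{5},{6},{7}}
7 equivalence class(es) (converged in 2)
[1]={1,2}  [2]={1,2}

Answer: BISIMILAR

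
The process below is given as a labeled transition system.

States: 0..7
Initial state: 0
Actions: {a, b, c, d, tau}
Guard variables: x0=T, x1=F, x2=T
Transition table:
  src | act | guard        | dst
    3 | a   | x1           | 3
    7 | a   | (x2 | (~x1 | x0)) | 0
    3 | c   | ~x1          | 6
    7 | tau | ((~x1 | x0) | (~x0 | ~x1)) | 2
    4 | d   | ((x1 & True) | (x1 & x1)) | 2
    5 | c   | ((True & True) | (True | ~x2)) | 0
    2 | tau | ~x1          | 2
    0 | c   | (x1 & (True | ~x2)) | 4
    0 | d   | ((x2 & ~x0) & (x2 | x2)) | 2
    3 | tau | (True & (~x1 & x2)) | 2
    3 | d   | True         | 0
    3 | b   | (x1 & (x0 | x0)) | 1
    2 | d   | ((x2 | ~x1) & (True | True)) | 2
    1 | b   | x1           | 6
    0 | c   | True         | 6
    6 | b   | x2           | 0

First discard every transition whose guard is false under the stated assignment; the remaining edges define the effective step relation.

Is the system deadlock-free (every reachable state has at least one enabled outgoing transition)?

Answer: DEADLOCK-FREE

Analysis:
Reach set: {0,6}
  0: c→6  [deg 1]
  6: b→0  [deg 1]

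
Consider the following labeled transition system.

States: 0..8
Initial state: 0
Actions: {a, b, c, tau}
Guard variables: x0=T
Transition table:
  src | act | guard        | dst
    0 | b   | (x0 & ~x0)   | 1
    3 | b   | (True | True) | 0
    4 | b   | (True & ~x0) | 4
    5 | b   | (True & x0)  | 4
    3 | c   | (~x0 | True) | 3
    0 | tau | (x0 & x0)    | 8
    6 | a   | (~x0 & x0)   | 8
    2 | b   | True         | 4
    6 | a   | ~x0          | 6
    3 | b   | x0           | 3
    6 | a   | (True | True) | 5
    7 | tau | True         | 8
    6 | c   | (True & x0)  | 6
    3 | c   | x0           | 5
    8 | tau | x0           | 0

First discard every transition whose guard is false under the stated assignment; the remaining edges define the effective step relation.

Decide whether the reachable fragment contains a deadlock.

Answer: DEADLOCK-FREE

Trace:
Reachable = {0,8}
  0: tau→8  [deg 1]
  8: tau→0  [deg 1]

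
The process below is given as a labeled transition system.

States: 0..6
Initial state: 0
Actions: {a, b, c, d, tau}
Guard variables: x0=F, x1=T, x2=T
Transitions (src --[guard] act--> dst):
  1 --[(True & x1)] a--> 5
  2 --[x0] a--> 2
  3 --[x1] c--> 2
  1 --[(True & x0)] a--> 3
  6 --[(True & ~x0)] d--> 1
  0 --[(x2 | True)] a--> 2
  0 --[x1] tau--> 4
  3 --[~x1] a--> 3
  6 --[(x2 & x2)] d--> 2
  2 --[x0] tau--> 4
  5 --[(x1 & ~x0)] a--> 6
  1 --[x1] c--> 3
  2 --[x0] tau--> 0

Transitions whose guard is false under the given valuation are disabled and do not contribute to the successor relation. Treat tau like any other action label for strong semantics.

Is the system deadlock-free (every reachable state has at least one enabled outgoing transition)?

Answer: DEADLOCK at state 2

Analysis:
Reach set: {0,2,4}
  0: a→2  tau→4  [deg 2]
  2: ∅  [no exit]
  4: ∅  [no exit]
trace reaching 2: a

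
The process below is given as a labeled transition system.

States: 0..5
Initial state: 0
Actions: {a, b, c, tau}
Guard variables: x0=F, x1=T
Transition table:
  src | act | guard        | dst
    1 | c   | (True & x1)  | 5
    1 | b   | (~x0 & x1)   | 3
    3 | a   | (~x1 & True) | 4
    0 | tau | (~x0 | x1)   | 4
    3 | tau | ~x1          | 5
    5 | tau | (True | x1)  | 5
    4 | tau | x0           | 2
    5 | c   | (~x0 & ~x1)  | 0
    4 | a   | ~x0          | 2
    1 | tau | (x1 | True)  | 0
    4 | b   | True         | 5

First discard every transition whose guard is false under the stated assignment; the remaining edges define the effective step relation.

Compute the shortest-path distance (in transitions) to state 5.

Answer: 2

Analysis:
BFS to 5:
  L0 = {0}
  L1 = {4}
  L2 = {2,5}
5 enters at depth 2; path tau·b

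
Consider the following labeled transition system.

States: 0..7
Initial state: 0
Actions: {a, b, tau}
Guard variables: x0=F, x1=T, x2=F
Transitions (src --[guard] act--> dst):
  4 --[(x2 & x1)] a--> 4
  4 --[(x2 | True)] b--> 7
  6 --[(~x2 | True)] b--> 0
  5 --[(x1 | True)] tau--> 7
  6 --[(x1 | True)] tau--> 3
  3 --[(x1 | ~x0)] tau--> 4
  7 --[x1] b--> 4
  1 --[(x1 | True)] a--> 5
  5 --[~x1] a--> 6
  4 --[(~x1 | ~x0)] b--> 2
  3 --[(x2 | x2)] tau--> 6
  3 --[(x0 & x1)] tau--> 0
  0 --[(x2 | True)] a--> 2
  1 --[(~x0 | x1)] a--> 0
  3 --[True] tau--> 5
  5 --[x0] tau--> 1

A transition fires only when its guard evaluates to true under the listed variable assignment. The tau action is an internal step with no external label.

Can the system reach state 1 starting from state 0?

Answer: UNREACHABLE

Trace:
Guard filter leaves 11 enabled edge(s).
depth 0: {0}
depth 1: {2}  cumulative {0,2}
Reachable = {0,2}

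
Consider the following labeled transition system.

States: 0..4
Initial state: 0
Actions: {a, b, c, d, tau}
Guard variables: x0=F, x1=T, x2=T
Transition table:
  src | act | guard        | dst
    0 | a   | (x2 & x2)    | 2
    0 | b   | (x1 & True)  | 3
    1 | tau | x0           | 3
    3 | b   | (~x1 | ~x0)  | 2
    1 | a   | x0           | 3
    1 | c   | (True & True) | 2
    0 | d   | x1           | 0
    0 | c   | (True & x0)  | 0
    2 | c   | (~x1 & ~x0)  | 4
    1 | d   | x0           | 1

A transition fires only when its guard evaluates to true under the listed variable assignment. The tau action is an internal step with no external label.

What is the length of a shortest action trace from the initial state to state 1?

Answer: UNREACHABLE

Working:
Breadth-first toward 1:
  depth 0: {0}
  depth 1: {2,3}
1 never appears.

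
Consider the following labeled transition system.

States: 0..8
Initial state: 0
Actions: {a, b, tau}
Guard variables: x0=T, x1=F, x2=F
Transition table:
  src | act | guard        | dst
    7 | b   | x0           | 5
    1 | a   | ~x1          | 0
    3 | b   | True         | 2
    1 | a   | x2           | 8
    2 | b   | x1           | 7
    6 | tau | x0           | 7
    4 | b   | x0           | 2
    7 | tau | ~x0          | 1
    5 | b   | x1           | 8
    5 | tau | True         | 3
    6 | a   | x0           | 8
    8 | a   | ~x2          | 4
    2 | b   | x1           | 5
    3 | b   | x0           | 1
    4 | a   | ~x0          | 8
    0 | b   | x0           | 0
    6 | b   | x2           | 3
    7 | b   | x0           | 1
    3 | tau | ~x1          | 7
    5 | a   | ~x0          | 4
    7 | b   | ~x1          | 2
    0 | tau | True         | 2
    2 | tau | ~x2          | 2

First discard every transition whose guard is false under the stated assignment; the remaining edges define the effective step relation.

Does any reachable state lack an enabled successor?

Answer: DEADLOCK-FREE

Trace:
R = {0,2}
  0: b→0  tau→2  [deg 2]
  2: tau→2  [deg 1]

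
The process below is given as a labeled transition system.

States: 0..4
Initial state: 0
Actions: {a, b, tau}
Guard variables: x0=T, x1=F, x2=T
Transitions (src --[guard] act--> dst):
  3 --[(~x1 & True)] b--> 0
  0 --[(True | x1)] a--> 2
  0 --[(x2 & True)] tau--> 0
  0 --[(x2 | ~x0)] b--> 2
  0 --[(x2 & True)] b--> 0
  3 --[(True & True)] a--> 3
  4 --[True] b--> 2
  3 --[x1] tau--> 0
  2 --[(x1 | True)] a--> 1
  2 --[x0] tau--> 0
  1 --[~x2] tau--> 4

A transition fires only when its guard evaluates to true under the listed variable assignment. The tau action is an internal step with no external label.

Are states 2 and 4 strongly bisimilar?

Answer: NOT BISIMILAR

Analysis:
Compute ~ classes (split until stable):
  π0 = {{0,1,2,3,4}}
  π1 = {{0},{1},{2},{3},{4}}
Fixed point at round 2; 5 class(es).
class of 2: {2}; class of 4: {4}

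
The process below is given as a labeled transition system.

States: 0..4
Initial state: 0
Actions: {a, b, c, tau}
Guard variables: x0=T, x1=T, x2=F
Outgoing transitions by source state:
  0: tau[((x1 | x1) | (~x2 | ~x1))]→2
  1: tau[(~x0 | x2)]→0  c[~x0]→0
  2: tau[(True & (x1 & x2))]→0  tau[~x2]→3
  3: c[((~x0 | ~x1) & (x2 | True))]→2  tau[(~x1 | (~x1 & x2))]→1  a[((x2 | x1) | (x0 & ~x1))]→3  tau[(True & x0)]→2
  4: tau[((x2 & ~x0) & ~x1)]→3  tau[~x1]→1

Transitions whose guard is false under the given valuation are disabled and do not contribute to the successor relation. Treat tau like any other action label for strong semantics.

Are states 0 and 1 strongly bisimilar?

Refine partition for ~:
  π0 = {{0,1,2,3,4}}
  π1 = {{0,2},{1,4},{3}}
  π2 = {{0},{1,4},{2},{3}}
4 equivalence class(es) (converged in 3)
class of 0: {0}; class of 1: {1,4}

Answer: NOT BISIMILAR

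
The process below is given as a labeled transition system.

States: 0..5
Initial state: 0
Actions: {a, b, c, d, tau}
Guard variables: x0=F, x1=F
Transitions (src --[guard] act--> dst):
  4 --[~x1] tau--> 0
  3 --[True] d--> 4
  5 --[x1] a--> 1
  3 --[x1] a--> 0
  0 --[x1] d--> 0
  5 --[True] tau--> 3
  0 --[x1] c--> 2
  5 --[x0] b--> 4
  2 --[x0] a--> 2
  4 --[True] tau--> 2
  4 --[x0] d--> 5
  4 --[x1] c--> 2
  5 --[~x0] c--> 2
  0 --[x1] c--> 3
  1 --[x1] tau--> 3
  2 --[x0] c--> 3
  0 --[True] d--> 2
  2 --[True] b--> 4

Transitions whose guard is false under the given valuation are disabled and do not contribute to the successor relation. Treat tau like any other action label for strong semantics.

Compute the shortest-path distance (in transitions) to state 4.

Answer: 2

Working:
BFS to 4:
  Layer 0: {0}
  Layer 1: {2}
  Layer 2: {4}
4 enters at depth 2; path d·b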